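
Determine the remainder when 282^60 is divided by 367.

178

Using repeated squaring:
60 in binary is 111100, i.e. 60 = 32 + 16 + 8 + 4.
282^1 ≡ 282 (mod 367)
282^2 ≡ 282^2 = 79524 ≡ 252 (mod 367)
282^4 ≡ 252^2 = 63504 ≡ 13 (mod 367)
282^8 ≡ 13^2 = 169 (mod 367)
282^16 ≡ 169^2 = 28561 ≡ 302 (mod 367)
282^32 ≡ 302^2 = 91204 ≡ 188 (mod 367)
282^60 = 282^32 · 282^16 · 282^8 · 282^4 ≡ 188 · 302 · 169 · 13 (mod 367).
Accumulate the product:
188 · 302 = 56776 ≡ 258
258 · 169 = 43602 ≡ 296
296 · 13 = 3848 ≡ 178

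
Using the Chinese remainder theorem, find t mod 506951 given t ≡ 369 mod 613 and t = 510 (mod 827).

442955

613⁻¹ mod 827: 613·228 ≡ 1 (mod 827), so 613⁻¹ ≡ 228.
t = 369 + 613·((510 − 369)·228 mod 827) = 369 + 613·722 = 442955.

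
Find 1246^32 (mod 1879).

By square-and-multiply:
1246^1 ≡ 1246 (mod 1879)
1246^2 ≡ 1246^2 = 1552516 ≡ 462 (mod 1879)
1246^4 ≡ 462^2 = 213444 ≡ 1117 (mod 1879)
1246^8 ≡ 1117^2 = 1247689 ≡ 33 (mod 1879)
1246^16 ≡ 33^2 = 1089 (mod 1879)
1246^32 ≡ 1089^2 = 1185921 ≡ 272 (mod 1879)
So 1246^32 ≡ 272 (mod 1879).

272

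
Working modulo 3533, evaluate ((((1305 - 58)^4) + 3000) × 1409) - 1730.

279

1305 - 58 = 1247
(1247)^4 ≡ 2410 (mod 3533)
2410 + 3000 = 5410 ≡ 1877 (mod 3533)
1877 × 1409 = 2644693 ≡ 2009 (mod 3533)
2009 - 1730 = 279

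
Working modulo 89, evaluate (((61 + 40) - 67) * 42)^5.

45

61 + 40 = 101 ≡ 12 (mod 89)
12 - 67 = -55 ≡ 34 (mod 89)
34 * 42 = 1428 ≡ 4 (mod 89)
(4)^5 ≡ 45 (mod 89)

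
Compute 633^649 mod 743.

649 in binary is 1010001001, i.e. 649 = 512 + 128 + 8 + 1.
633^1 ≡ 633 (mod 743)
633^2 ≡ 633^2 = 400689 ≡ 212 (mod 743)
633^4 ≡ 212^2 = 44944 ≡ 364 (mod 743)
633^8 ≡ 364^2 = 132496 ≡ 242 (mod 743)
633^16 ≡ 242^2 = 58564 ≡ 610 (mod 743)
633^32 ≡ 610^2 = 372100 ≡ 600 (mod 743)
633^64 ≡ 600^2 = 360000 ≡ 388 (mod 743)
633^128 ≡ 388^2 = 150544 ≡ 458 (mod 743)
633^256 ≡ 458^2 = 209764 ≡ 238 (mod 743)
633^512 ≡ 238^2 = 56644 ≡ 176 (mod 743)
633^649 = 633^512 * 633^128 * 633^8 * 633^1 ≡ 176 * 458 * 242 * 633 (mod 743).
Accumulate the product:
176 * 458 = 80608 ≡ 364
364 * 242 = 88088 ≡ 414
414 * 633 = 262062 ≡ 526

526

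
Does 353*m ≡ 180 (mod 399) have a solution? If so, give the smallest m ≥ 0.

gcd(353, 399) = 1, so a unique solution mod 399 exists.
353⁻¹ ≡ 26 (mod 399).
m ≡ 26*180 ≡ 291 (mod 399).

291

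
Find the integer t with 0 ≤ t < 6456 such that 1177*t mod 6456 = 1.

6456 = 5·1177 + 571
1177 = 2·571 + 35
571 = 16·35 + 11
35 = 3·11 + 2
11 = 5·2 + 1
2 = 2·1 + 0
gcd(1177, 6456) = 1, so the inverse exists.
Back-substitute for 1:
1 = 1·11 − 5·2
  = −5·35 + 16·11
  = 16·571 − 261·35
  = −261·1177 + 538·571
  = 538·6456 − 2951·1177
So 1177⁻¹ ≡ −2951 ≡ 3505 (mod 6456).

3505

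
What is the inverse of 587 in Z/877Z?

251

By the extended Euclidean algorithm:
877 = 1×587 + 290
587 = 2×290 + 7
290 = 41×7 + 3
7 = 2×3 + 1
3 = 3×1 + 0
gcd(587, 877) = 1, so the inverse exists.
Bézout: 1 = −168×877 + 251×587.
So 587⁻¹ ≡ 251 (mod 877).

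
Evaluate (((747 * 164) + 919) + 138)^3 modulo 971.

747 * 164 = 122508 ≡ 162 (mod 971)
162 + 919 = 1081 ≡ 110 (mod 971)
110 + 138 = 248
(248)^3 ≡ 524 (mod 971)

524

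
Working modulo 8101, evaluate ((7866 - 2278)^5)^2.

7866 - 2278 = 5588
(5588)^5 ≡ 2237 (mod 8101)
(2237)^2 ≡ 5852 (mod 8101)

5852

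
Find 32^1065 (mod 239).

226

By square-and-multiply:
32^1 ≡ 32 (mod 239)
32^2 ≡ 32^2 = 1024 ≡ 68 (mod 239)
32^4 ≡ 68^2 = 4624 ≡ 83 (mod 239)
32^8 ≡ 83^2 = 6889 ≡ 197 (mod 239)
32^16 ≡ 197^2 = 38809 ≡ 91 (mod 239)
32^32 ≡ 91^2 = 8281 ≡ 155 (mod 239)
32^64 ≡ 155^2 = 24025 ≡ 125 (mod 239)
32^128 ≡ 125^2 = 15625 ≡ 90 (mod 239)
32^256 ≡ 90^2 = 8100 ≡ 213 (mod 239)
32^512 ≡ 213^2 = 45369 ≡ 198 (mod 239)
32^1024 ≡ 198^2 = 39204 ≡ 8 (mod 239)
32^1065 = 32^1024 · 32^32 · 32^8 · 32^1 ≡ 8 · 155 · 197 · 32 (mod 239).
Accumulate the product:
8 · 155 = 1240 ≡ 45
45 · 197 = 8865 ≡ 22
22 · 32 = 704 ≡ 226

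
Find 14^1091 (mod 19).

13

1091 in binary is 10001000011, i.e. 1091 = 1024 + 64 + 2 + 1.
14^1 ≡ 14 (mod 19)
14^2 ≡ 14^2 = 196 ≡ 6 (mod 19)
14^4 ≡ 6^2 = 36 ≡ 17 (mod 19)
14^8 ≡ 17^2 = 289 ≡ 4 (mod 19)
14^16 ≡ 4^2 = 16 (mod 19)
14^32 ≡ 16^2 = 256 ≡ 9 (mod 19)
14^64 ≡ 9^2 = 81 ≡ 5 (mod 19)
14^128 ≡ 5^2 = 25 ≡ 6 (mod 19)
14^256 ≡ 6^2 = 36 ≡ 17 (mod 19)
14^512 ≡ 17^2 = 289 ≡ 4 (mod 19)
14^1024 ≡ 4^2 = 16 (mod 19)
14^1091 = 14^1024 · 14^64 · 14^2 · 14^1 ≡ 16 · 5 · 6 · 14 (mod 19).
Accumulate the product:
16 · 5 = 80 ≡ 4
4 · 6 = 24 ≡ 5
5 · 14 = 70 ≡ 13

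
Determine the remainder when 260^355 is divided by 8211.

355 in binary is 101100011, i.e. 355 = 256 + 64 + 32 + 2 + 1.
260^1 ≡ 260 (mod 8211)
260^2 ≡ 260^2 = 67600 ≡ 1912 (mod 8211)
260^4 ≡ 1912^2 = 3655744 ≡ 1849 (mod 8211)
260^8 ≡ 1849^2 = 3418801 ≡ 3025 (mod 8211)
260^16 ≡ 3025^2 = 9150625 ≡ 3571 (mod 8211)
260^32 ≡ 3571^2 = 12752041 ≡ 358 (mod 8211)
260^64 ≡ 358^2 = 128164 ≡ 4999 (mod 8211)
260^128 ≡ 4999^2 = 24990001 ≡ 3928 (mod 8211)
260^256 ≡ 3928^2 = 15429184 ≡ 715 (mod 8211)
260^355 = 260^256 × 260^64 × 260^32 × 260^2 × 260^1 ≡ 715 × 4999 × 358 × 1912 × 260 (mod 8211).
Accumulate the product:
715 × 4999 = 3574285 ≡ 2500
2500 × 358 = 895000 ≡ 1
1 × 1912 = 1912
1912 × 260 = 497120 ≡ 4460

4460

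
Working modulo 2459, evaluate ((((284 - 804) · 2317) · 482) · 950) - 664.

1730

284 - 804 = -520 ≡ 1939 (mod 2459)
1939 · 2317 = 4492663 ≡ 70 (mod 2459)
70 · 482 = 33740 ≡ 1773 (mod 2459)
1773 · 950 = 1684350 ≡ 2394 (mod 2459)
2394 - 664 = 1730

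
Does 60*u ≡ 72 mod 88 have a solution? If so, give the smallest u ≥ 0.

10

gcd(60, 88) = 4, and 4 | 72, so solutions exist.
Divide through by 4: 15*u = 18 (mod 22).
15⁻¹ ≡ 3 (mod 22).
u ≡ 3*18 ≡ 10 (mod 22).
The smallest non-negative solution is u = 10.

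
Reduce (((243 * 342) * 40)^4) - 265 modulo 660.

243 * 342 = 83106 ≡ 606 (mod 660)
606 * 40 = 24240 ≡ 480 (mod 660)
(480)^4 ≡ 300 (mod 660)
300 - 265 = 35

35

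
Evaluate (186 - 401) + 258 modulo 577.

186 - 401 = -215 ≡ 362 (mod 577)
362 + 258 = 620 ≡ 43 (mod 577)

43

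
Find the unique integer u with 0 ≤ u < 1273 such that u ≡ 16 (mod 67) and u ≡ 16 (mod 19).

16

67⁻¹ mod 19: 67*2 ≡ 1 (mod 19), so 67⁻¹ ≡ 2.
u = 16 + 67*((16 − 16)*2 mod 19) = 16 + 67*0 = 16.
Check: 16 mod 67 = 16, 16 mod 19 = 16. ✓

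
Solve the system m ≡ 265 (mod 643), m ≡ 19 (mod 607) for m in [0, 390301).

321122

643⁻¹ mod 607: 643·489 ≡ 1 (mod 607), so 643⁻¹ ≡ 489.
m = 265 + 643·((19 − 265)·489 mod 607) = 265 + 643·499 = 321122.
Check: 321122 mod 643 = 265, 321122 mod 607 = 19. ✓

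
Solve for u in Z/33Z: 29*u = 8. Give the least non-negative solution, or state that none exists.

gcd(29, 33) = 1, so a unique solution mod 33 exists.
29⁻¹ ≡ 8 (mod 33).
u ≡ 8*8 ≡ 31 (mod 33).

31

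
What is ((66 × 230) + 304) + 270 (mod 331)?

66 × 230 = 15180 ≡ 285 (mod 331)
285 + 304 = 589 ≡ 258 (mod 331)
258 + 270 = 528 ≡ 197 (mod 331)

197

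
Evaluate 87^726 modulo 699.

726 in binary is 1011010110, i.e. 726 = 512 + 128 + 64 + 16 + 4 + 2.
87^1 ≡ 87 (mod 699)
87^2 ≡ 87^2 = 7569 ≡ 579 (mod 699)
87^4 ≡ 579^2 = 335241 ≡ 420 (mod 699)
87^8 ≡ 420^2 = 176400 ≡ 252 (mod 699)
87^16 ≡ 252^2 = 63504 ≡ 594 (mod 699)
87^32 ≡ 594^2 = 352836 ≡ 540 (mod 699)
87^64 ≡ 540^2 = 291600 ≡ 117 (mod 699)
87^128 ≡ 117^2 = 13689 ≡ 408 (mod 699)
87^256 ≡ 408^2 = 166464 ≡ 102 (mod 699)
87^512 ≡ 102^2 = 10404 ≡ 618 (mod 699)
87^726 = 87^512 · 87^128 · 87^64 · 87^16 · 87^4 · 87^2 ≡ 618 · 408 · 117 · 594 · 420 · 579 (mod 699).
Accumulate the product:
618 · 408 = 252144 ≡ 504
504 · 117 = 58968 ≡ 252
252 · 594 = 149688 ≡ 102
102 · 420 = 42840 ≡ 201
201 · 579 = 116379 ≡ 345

345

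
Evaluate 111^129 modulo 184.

Using repeated squaring:
111^1 ≡ 111 (mod 184)
111^2 ≡ 111^2 = 12321 ≡ 177 (mod 184)
111^4 ≡ 177^2 = 31329 ≡ 49 (mod 184)
111^8 ≡ 49^2 = 2401 ≡ 9 (mod 184)
111^16 ≡ 9^2 = 81 (mod 184)
111^32 ≡ 81^2 = 6561 ≡ 121 (mod 184)
111^64 ≡ 121^2 = 14641 ≡ 105 (mod 184)
111^128 ≡ 105^2 = 11025 ≡ 169 (mod 184)
111^129 = 111^128 × 111^1 ≡ 169 × 111 (mod 184).
169 × 111 = 18759 ≡ 175 (mod 184).

175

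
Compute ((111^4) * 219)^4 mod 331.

31

(111)^4 ≡ 180 (mod 331)
180 * 219 = 39420 ≡ 31 (mod 331)
(31)^4 ≡ 31 (mod 331)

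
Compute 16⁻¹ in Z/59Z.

By the extended Euclidean algorithm:
59 = 3*16 + 11
16 = 1*11 + 5
11 = 2*5 + 1
5 = 5*1 + 0
gcd(16, 59) = 1, so the inverse exists.
Bézout: 1 = 3*59 − 11*16.
So 16⁻¹ ≡ −11 ≡ 48 (mod 59).

48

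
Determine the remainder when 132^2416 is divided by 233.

2416 in binary is 100101110000, i.e. 2416 = 2048 + 256 + 64 + 32 + 16.
132^1 ≡ 132 (mod 233)
132^2 ≡ 132^2 = 17424 ≡ 182 (mod 233)
132^4 ≡ 182^2 = 33124 ≡ 38 (mod 233)
132^8 ≡ 38^2 = 1444 ≡ 46 (mod 233)
132^16 ≡ 46^2 = 2116 ≡ 19 (mod 233)
132^32 ≡ 19^2 = 361 ≡ 128 (mod 233)
132^64 ≡ 128^2 = 16384 ≡ 74 (mod 233)
132^128 ≡ 74^2 = 5476 ≡ 117 (mod 233)
132^256 ≡ 117^2 = 13689 ≡ 175 (mod 233)
132^512 ≡ 175^2 = 30625 ≡ 102 (mod 233)
132^1024 ≡ 102^2 = 10404 ≡ 152 (mod 233)
132^2048 ≡ 152^2 = 23104 ≡ 37 (mod 233)
132^2416 = 132^2048 * 132^256 * 132^64 * 132^32 * 132^16 ≡ 37 * 175 * 74 * 128 * 19 (mod 233).
Accumulate the product:
37 * 175 = 6475 ≡ 184
184 * 74 = 13616 ≡ 102
102 * 128 = 13056 ≡ 8
8 * 19 = 152

152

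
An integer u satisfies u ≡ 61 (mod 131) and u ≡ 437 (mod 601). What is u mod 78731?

131⁻¹ mod 601: 131·78 ≡ 1 (mod 601), so 131⁻¹ ≡ 78.
u = 61 + 131·((437 − 61)·78 mod 601) = 61 + 131·480 = 62941.

62941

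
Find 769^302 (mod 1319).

160

302 in binary is 100101110, i.e. 302 = 256 + 32 + 8 + 4 + 2.
769^1 ≡ 769 (mod 1319)
769^2 ≡ 769^2 = 591361 ≡ 449 (mod 1319)
769^4 ≡ 449^2 = 201601 ≡ 1113 (mod 1319)
769^8 ≡ 1113^2 = 1238769 ≡ 228 (mod 1319)
769^16 ≡ 228^2 = 51984 ≡ 543 (mod 1319)
769^32 ≡ 543^2 = 294849 ≡ 712 (mod 1319)
769^64 ≡ 712^2 = 506944 ≡ 448 (mod 1319)
769^128 ≡ 448^2 = 200704 ≡ 216 (mod 1319)
769^256 ≡ 216^2 = 46656 ≡ 491 (mod 1319)
769^302 = 769^256 × 769^32 × 769^8 × 769^4 × 769^2 ≡ 491 × 712 × 228 × 1113 × 449 (mod 1319).
Accumulate the product:
491 × 712 = 349592 ≡ 57
57 × 228 = 12996 ≡ 1125
1125 × 1113 = 1252125 ≡ 394
394 × 449 = 176906 ≡ 160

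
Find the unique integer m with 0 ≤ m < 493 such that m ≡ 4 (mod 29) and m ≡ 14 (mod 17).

29⁻¹ mod 17: 29·10 ≡ 1 (mod 17), so 29⁻¹ ≡ 10.
m = 4 + 29·((14 − 4)·10 mod 17) = 4 + 29·15 = 439.
Check: 439 mod 29 = 4, 439 mod 17 = 14. ✓

439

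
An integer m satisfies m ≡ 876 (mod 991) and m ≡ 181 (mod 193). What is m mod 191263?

143580

991⁻¹ mod 193: 991×52 ≡ 1 (mod 193), so 991⁻¹ ≡ 52.
m = 876 + 991×((181 − 876)×52 mod 193) = 876 + 991×144 = 143580.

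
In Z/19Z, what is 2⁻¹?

By the extended Euclidean algorithm:
19 = 9·2 + 1
2 = 2·1 + 0
gcd(2, 19) = 1, so the inverse exists.
Bézout: 1 = 1·19 − 9·2.
So 2⁻¹ ≡ −9 ≡ 10 (mod 19).

10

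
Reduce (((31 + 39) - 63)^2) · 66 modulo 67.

31 + 39 = 70 ≡ 3 (mod 67)
3 - 63 = -60 ≡ 7 (mod 67)
(7)^2 ≡ 49 (mod 67)
49 · 66 = 3234 ≡ 18 (mod 67)

18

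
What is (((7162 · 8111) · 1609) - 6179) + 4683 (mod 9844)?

7162 · 8111 = 58090982 ≡ 1538 (mod 9844)
1538 · 1609 = 2474642 ≡ 3798 (mod 9844)
3798 - 6179 = -2381 ≡ 7463 (mod 9844)
7463 + 4683 = 12146 ≡ 2302 (mod 9844)

2302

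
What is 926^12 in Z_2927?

1638

Using repeated squaring:
12 in binary is 1100, i.e. 12 = 8 + 4.
926^1 ≡ 926 (mod 2927)
926^2 ≡ 926^2 = 857476 ≡ 2792 (mod 2927)
926^4 ≡ 2792^2 = 7795264 ≡ 663 (mod 2927)
926^8 ≡ 663^2 = 439569 ≡ 519 (mod 2927)
926^12 = 926^8 * 926^4 ≡ 519 * 663 (mod 2927).
519 * 663 = 344097 ≡ 1638 (mod 2927).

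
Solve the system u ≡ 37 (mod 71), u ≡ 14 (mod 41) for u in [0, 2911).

71⁻¹ mod 41: 71·26 ≡ 1 (mod 41), so 71⁻¹ ≡ 26.
u = 37 + 71·((14 − 37)·26 mod 41) = 37 + 71·17 = 1244.
Check: 1244 mod 71 = 37, 1244 mod 41 = 14. ✓

1244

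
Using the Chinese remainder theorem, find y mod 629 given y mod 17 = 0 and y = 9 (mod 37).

17⁻¹ mod 37: 17*24 ≡ 1 (mod 37), so 17⁻¹ ≡ 24.
y = 0 + 17*((9 − 0)*24 mod 37) = 0 + 17*31 = 527.

527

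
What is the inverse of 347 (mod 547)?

547 = 1*347 + 200
347 = 1*200 + 147
200 = 1*147 + 53
147 = 2*53 + 41
53 = 1*41 + 12
41 = 3*12 + 5
12 = 2*5 + 2
5 = 2*2 + 1
2 = 2*1 + 0
gcd(347, 547) = 1, so the inverse exists.
Bézout: 1 = −144*547 + 227*347.
So 347⁻¹ ≡ 227 (mod 547).

227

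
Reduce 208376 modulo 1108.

208376 = 188·1108 + 72, so 208376 ≡ 72 (mod 1108).

72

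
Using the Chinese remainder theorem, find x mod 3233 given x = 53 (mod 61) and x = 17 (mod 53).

61⁻¹ mod 53: 61*20 ≡ 1 (mod 53), so 61⁻¹ ≡ 20.
x = 53 + 61*((17 − 53)*20 mod 53) = 53 + 61*22 = 1395.
Check: 1395 mod 61 = 53, 1395 mod 53 = 17. ✓

1395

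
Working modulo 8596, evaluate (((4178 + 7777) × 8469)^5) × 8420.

1896

4178 + 7777 = 11955 ≡ 3359 (mod 8596)
3359 × 8469 = 28447371 ≡ 3207 (mod 8596)
(3207)^5 ≡ 4971 (mod 8596)
4971 × 8420 = 41855820 ≡ 1896 (mod 8596)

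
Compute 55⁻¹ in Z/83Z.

80

Run the extended Euclidean algorithm:
83 = 1×55 + 28
55 = 1×28 + 27
28 = 1×27 + 1
27 = 27×1 + 0
gcd(55, 83) = 1, so the inverse exists.
Back-substitute for 1:
1 = 1×28 − 1×27
  = −1×55 + 2×28
  = 2×83 − 3×55
So 55⁻¹ ≡ −3 ≡ 80 (mod 83).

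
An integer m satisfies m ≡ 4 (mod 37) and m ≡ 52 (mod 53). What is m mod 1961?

37⁻¹ mod 53: 37*43 ≡ 1 (mod 53), so 37⁻¹ ≡ 43.
m = 4 + 37*((52 − 4)*43 mod 53) = 4 + 37*50 = 1854.

1854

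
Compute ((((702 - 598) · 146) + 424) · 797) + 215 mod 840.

231

702 - 598 = 104
104 · 146 = 15184 ≡ 64 (mod 840)
64 + 424 = 488
488 · 797 = 388936 ≡ 16 (mod 840)
16 + 215 = 231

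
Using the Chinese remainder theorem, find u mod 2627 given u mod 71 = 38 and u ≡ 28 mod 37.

2026

71⁻¹ mod 37: 71*12 ≡ 1 (mod 37), so 71⁻¹ ≡ 12.
u = 38 + 71*((28 − 38)*12 mod 37) = 38 + 71*28 = 2026.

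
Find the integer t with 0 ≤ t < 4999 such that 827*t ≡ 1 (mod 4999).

2702

Run the extended Euclidean algorithm:
4999 = 6*827 + 37
827 = 22*37 + 13
37 = 2*13 + 11
13 = 1*11 + 2
11 = 5*2 + 1
2 = 2*1 + 0
gcd(827, 4999) = 1, so the inverse exists.
Back-substitute for 1:
1 = 1*11 − 5*2
  = −5*13 + 6*11
  = 6*37 − 17*13
  = −17*827 + 380*37
  = 380*4999 − 2297*827
So 827⁻¹ ≡ −2297 ≡ 2702 (mod 4999).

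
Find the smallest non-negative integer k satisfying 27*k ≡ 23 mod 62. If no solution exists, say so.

gcd(27, 62) = 1, so a unique solution mod 62 exists.
27⁻¹ ≡ 23 (mod 62).
k ≡ 23*23 ≡ 33 (mod 62).

33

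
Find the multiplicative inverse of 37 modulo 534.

433

Apply the Euclidean algorithm and back-substitute:
534 = 14×37 + 16
37 = 2×16 + 5
16 = 3×5 + 1
5 = 5×1 + 0
gcd(37, 534) = 1, so the inverse exists.
Bézout: 1 = 7×534 − 101×37.
So 37⁻¹ ≡ −101 ≡ 433 (mod 534).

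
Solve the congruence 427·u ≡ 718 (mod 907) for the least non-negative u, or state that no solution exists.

gcd(427, 907) = 1, so a unique solution mod 907 exists.
427⁻¹ ≡ 308 (mod 907).
u ≡ 308·718 ≡ 743 (mod 907).

743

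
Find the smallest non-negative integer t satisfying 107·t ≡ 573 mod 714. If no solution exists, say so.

339

gcd(107, 714) = 1, so a unique solution mod 714 exists.
107⁻¹ ≡ 347 (mod 714).
t ≡ 347·573 ≡ 339 (mod 714).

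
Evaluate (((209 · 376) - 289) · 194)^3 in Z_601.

54

209 · 376 = 78584 ≡ 454 (mod 601)
454 - 289 = 165
165 · 194 = 32010 ≡ 157 (mod 601)
(157)^3 ≡ 54 (mod 601)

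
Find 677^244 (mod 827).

621

By square-and-multiply:
244 in binary is 11110100, i.e. 244 = 128 + 64 + 32 + 16 + 4.
677^1 ≡ 677 (mod 827)
677^2 ≡ 677^2 = 458329 ≡ 171 (mod 827)
677^4 ≡ 171^2 = 29241 ≡ 296 (mod 827)
677^8 ≡ 296^2 = 87616 ≡ 781 (mod 827)
677^16 ≡ 781^2 = 609961 ≡ 462 (mod 827)
677^32 ≡ 462^2 = 213444 ≡ 78 (mod 827)
677^64 ≡ 78^2 = 6084 ≡ 295 (mod 827)
677^128 ≡ 295^2 = 87025 ≡ 190 (mod 827)
677^244 = 677^128 · 677^64 · 677^32 · 677^16 · 677^4 ≡ 190 · 295 · 78 · 462 · 296 (mod 827).
Accumulate the product:
190 · 295 = 56050 ≡ 641
641 · 78 = 49998 ≡ 378
378 · 462 = 174636 ≡ 139
139 · 296 = 41144 ≡ 621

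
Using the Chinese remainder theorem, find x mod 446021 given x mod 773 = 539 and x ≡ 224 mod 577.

773⁻¹ mod 577: 773·315 ≡ 1 (mod 577), so 773⁻¹ ≡ 315.
x = 539 + 773·((224 − 539)·315 mod 577) = 539 + 773·19 = 15226.

15226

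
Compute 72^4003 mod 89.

4003 in binary is 111110100011, i.e. 4003 = 2048 + 1024 + 512 + 256 + 128 + 32 + 2 + 1.
72^1 ≡ 72 (mod 89)
72^2 ≡ 72^2 = 5184 ≡ 22 (mod 89)
72^4 ≡ 22^2 = 484 ≡ 39 (mod 89)
72^8 ≡ 39^2 = 1521 ≡ 8 (mod 89)
72^16 ≡ 8^2 = 64 (mod 89)
72^32 ≡ 64^2 = 4096 ≡ 2 (mod 89)
72^64 ≡ 2^2 = 4 (mod 89)
72^128 ≡ 4^2 = 16 (mod 89)
72^256 ≡ 16^2 = 256 ≡ 78 (mod 89)
72^512 ≡ 78^2 = 6084 ≡ 32 (mod 89)
72^1024 ≡ 32^2 = 1024 ≡ 45 (mod 89)
72^2048 ≡ 45^2 = 2025 ≡ 67 (mod 89)
72^4003 = 72^2048 × 72^1024 × 72^512 × 72^256 × 72^128 × 72^32 × 72^2 × 72^1 ≡ 67 × 45 × 32 × 78 × 16 × 2 × 22 × 72 (mod 89).
Accumulate the product:
67 × 45 = 3015 ≡ 78
78 × 32 = 2496 ≡ 4
4 × 78 = 312 ≡ 45
45 × 16 = 720 ≡ 8
8 × 2 = 16
16 × 22 = 352 ≡ 85
85 × 72 = 6120 ≡ 68

68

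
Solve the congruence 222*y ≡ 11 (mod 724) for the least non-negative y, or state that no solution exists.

no solution

gcd(222, 724) = 2, and 2 does not divide 11.
So the congruence has no solution.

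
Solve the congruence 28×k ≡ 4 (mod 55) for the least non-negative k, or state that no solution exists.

8

gcd(28, 55) = 1, so a unique solution mod 55 exists.
28⁻¹ ≡ 2 (mod 55).
k ≡ 2×4 ≡ 8 (mod 55).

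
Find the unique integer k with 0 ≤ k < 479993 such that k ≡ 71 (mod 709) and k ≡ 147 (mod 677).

61754

709⁻¹ mod 677: 709·402 ≡ 1 (mod 677), so 709⁻¹ ≡ 402.
k = 71 + 709·((147 − 71)·402 mod 677) = 71 + 709·87 = 61754.
Check: 61754 mod 709 = 71, 61754 mod 677 = 147. ✓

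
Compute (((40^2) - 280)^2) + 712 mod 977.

(40)^2 ≡ 623 (mod 977)
623 - 280 = 343
(343)^2 ≡ 409 (mod 977)
409 + 712 = 1121 ≡ 144 (mod 977)

144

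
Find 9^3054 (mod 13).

1

Using repeated squaring:
3054 in binary is 101111101110, i.e. 3054 = 2048 + 512 + 256 + 128 + 64 + 32 + 8 + 4 + 2.
9^1 ≡ 9 (mod 13)
9^2 ≡ 9^2 = 81 ≡ 3 (mod 13)
9^4 ≡ 3^2 = 9 (mod 13)
9^8 ≡ 9^2 = 81 ≡ 3 (mod 13)
9^16 ≡ 3^2 = 9 (mod 13)
9^32 ≡ 9^2 = 81 ≡ 3 (mod 13)
9^64 ≡ 3^2 = 9 (mod 13)
9^128 ≡ 9^2 = 81 ≡ 3 (mod 13)
9^256 ≡ 3^2 = 9 (mod 13)
9^512 ≡ 9^2 = 81 ≡ 3 (mod 13)
9^1024 ≡ 3^2 = 9 (mod 13)
9^2048 ≡ 9^2 = 81 ≡ 3 (mod 13)
9^3054 = 9^2048 * 9^512 * 9^256 * 9^128 * 9^64 * 9^32 * 9^8 * 9^4 * 9^2 ≡ 3 * 3 * 9 * 3 * 9 * 3 * 3 * 9 * 3 (mod 13).
Accumulate the product:
3 * 3 = 9
9 * 9 = 81 ≡ 3
3 * 3 = 9
9 * 9 = 81 ≡ 3
3 * 3 = 9
9 * 3 = 27 ≡ 1
1 * 9 = 9
9 * 3 = 27 ≡ 1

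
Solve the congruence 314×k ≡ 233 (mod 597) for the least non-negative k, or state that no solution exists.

535

gcd(314, 597) = 1, so a unique solution mod 597 exists.
314⁻¹ ≡ 443 (mod 597).
k ≡ 443×233 ≡ 535 (mod 597).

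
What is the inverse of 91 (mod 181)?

2

Run the extended Euclidean algorithm:
181 = 1·91 + 90
91 = 1·90 + 1
90 = 90·1 + 0
gcd(91, 181) = 1, so the inverse exists.
Back-substitute for 1:
1 = 1·91 − 1·90
  = −1·181 + 2·91
So 91⁻¹ ≡ 2 (mod 181).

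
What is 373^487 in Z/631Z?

178

By square-and-multiply:
373^1 ≡ 373 (mod 631)
373^2 ≡ 373^2 = 139129 ≡ 309 (mod 631)
373^4 ≡ 309^2 = 95481 ≡ 200 (mod 631)
373^8 ≡ 200^2 = 40000 ≡ 247 (mod 631)
373^16 ≡ 247^2 = 61009 ≡ 433 (mod 631)
373^32 ≡ 433^2 = 187489 ≡ 82 (mod 631)
373^64 ≡ 82^2 = 6724 ≡ 414 (mod 631)
373^128 ≡ 414^2 = 171396 ≡ 395 (mod 631)
373^256 ≡ 395^2 = 156025 ≡ 168 (mod 631)
373^487 = 373^256 · 373^128 · 373^64 · 373^32 · 373^4 · 373^2 · 373^1 ≡ 168 · 395 · 414 · 82 · 200 · 309 · 373 (mod 631).
Accumulate the product:
168 · 395 = 66360 ≡ 105
105 · 414 = 43470 ≡ 562
562 · 82 = 46084 ≡ 21
21 · 200 = 4200 ≡ 414
414 · 309 = 127926 ≡ 464
464 · 373 = 173072 ≡ 178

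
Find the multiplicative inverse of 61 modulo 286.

286 = 4·61 + 42
61 = 1·42 + 19
42 = 2·19 + 4
19 = 4·4 + 3
4 = 1·3 + 1
3 = 3·1 + 0
gcd(61, 286) = 1, so the inverse exists.
Bézout: 1 = 16·286 − 75·61.
So 61⁻¹ ≡ −75 ≡ 211 (mod 286).

211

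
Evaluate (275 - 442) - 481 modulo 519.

275 - 442 = -167 ≡ 352 (mod 519)
352 - 481 = -129 ≡ 390 (mod 519)

390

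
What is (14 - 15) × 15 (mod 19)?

14 - 15 = -1 ≡ 18 (mod 19)
18 × 15 = 270 ≡ 4 (mod 19)

4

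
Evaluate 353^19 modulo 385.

Using repeated squaring:
19 in binary is 10011, i.e. 19 = 16 + 2 + 1.
353^1 ≡ 353 (mod 385)
353^2 ≡ 353^2 = 124609 ≡ 254 (mod 385)
353^4 ≡ 254^2 = 64516 ≡ 221 (mod 385)
353^8 ≡ 221^2 = 48841 ≡ 331 (mod 385)
353^16 ≡ 331^2 = 109561 ≡ 221 (mod 385)
353^19 = 353^16 * 353^2 * 353^1 ≡ 221 * 254 * 353 (mod 385).
Accumulate the product:
221 * 254 = 56134 ≡ 309
309 * 353 = 109077 ≡ 122

122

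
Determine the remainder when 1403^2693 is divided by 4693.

1130

1403^1 ≡ 1403 (mod 4693)
1403^2 ≡ 1403^2 = 1968409 ≡ 2042 (mod 4693)
1403^4 ≡ 2042^2 = 4169764 ≡ 2380 (mod 4693)
1403^8 ≡ 2380^2 = 5664400 ≡ 4642 (mod 4693)
1403^16 ≡ 4642^2 = 21548164 ≡ 2601 (mod 4693)
1403^32 ≡ 2601^2 = 6765201 ≡ 2588 (mod 4693)
1403^64 ≡ 2588^2 = 6697744 ≡ 833 (mod 4693)
1403^128 ≡ 833^2 = 693889 ≡ 4018 (mod 4693)
1403^256 ≡ 4018^2 = 16144324 ≡ 404 (mod 4693)
1403^512 ≡ 404^2 = 163216 ≡ 3654 (mod 4693)
1403^1024 ≡ 3654^2 = 13351716 ≡ 131 (mod 4693)
1403^2048 ≡ 131^2 = 17161 ≡ 3082 (mod 4693)
1403^2693 = 1403^2048 × 1403^512 × 1403^128 × 1403^4 × 1403^1 ≡ 3082 × 3654 × 4018 × 2380 × 1403 (mod 4693).
Accumulate the product:
3082 × 3654 = 11261628 ≡ 3121
3121 × 4018 = 12540178 ≡ 482
482 × 2380 = 1147160 ≡ 2068
2068 × 1403 = 2901404 ≡ 1130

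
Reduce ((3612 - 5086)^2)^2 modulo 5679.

3612 - 5086 = -1474 ≡ 4205 (mod 5679)
(4205)^2 ≡ 3298 (mod 5679)
(3298)^2 ≡ 1519 (mod 5679)

1519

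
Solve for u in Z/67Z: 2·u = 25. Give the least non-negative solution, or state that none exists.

gcd(2, 67) = 1, so a unique solution mod 67 exists.
2⁻¹ ≡ 34 (mod 67).
u ≡ 34·25 ≡ 46 (mod 67).

46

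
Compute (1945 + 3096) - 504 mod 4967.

1945 + 3096 = 5041 ≡ 74 (mod 4967)
74 - 504 = -430 ≡ 4537 (mod 4967)

4537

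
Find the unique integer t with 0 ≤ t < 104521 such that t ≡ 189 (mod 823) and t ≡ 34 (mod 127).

51215

823⁻¹ mod 127: 823·25 ≡ 1 (mod 127), so 823⁻¹ ≡ 25.
t = 189 + 823·((34 − 189)·25 mod 127) = 189 + 823·62 = 51215.
Check: 51215 mod 823 = 189, 51215 mod 127 = 34. ✓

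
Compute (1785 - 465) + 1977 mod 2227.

1785 - 465 = 1320
1320 + 1977 = 3297 ≡ 1070 (mod 2227)

1070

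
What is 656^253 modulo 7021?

2476

656^1 ≡ 656 (mod 7021)
656^2 ≡ 656^2 = 430336 ≡ 2055 (mod 7021)
656^4 ≡ 2055^2 = 4223025 ≡ 3404 (mod 7021)
656^8 ≡ 3404^2 = 11587216 ≡ 2566 (mod 7021)
656^16 ≡ 2566^2 = 6584356 ≡ 5679 (mod 7021)
656^32 ≡ 5679^2 = 32251041 ≡ 3588 (mod 7021)
656^64 ≡ 3588^2 = 12873744 ≡ 4251 (mod 7021)
656^128 ≡ 4251^2 = 18071001 ≡ 5968 (mod 7021)
656^253 = 656^128 × 656^64 × 656^32 × 656^16 × 656^8 × 656^4 × 656^1 ≡ 5968 × 4251 × 3588 × 5679 × 2566 × 3404 × 656 (mod 7021).
Accumulate the product:
5968 × 4251 = 25369968 ≡ 3095
3095 × 3588 = 11104860 ≡ 4659
4659 × 5679 = 26458461 ≡ 3333
3333 × 2566 = 8552478 ≡ 900
900 × 3404 = 3063600 ≡ 2444
2444 × 656 = 1603264 ≡ 2476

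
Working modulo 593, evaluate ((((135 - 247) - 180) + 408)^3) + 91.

135 - 247 = -112 ≡ 481 (mod 593)
481 - 180 = 301
301 + 408 = 709 ≡ 116 (mod 593)
(116)^3 ≡ 120 (mod 593)
120 + 91 = 211

211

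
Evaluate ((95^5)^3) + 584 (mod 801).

(95)^5 ≡ 389 (mod 801)
(389)^3 ≡ 782 (mod 801)
782 + 584 = 1366 ≡ 565 (mod 801)

565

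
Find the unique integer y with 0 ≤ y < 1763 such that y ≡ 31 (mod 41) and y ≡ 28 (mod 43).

974

41⁻¹ mod 43: 41*21 ≡ 1 (mod 43), so 41⁻¹ ≡ 21.
y = 31 + 41*((28 − 31)*21 mod 43) = 31 + 41*23 = 974.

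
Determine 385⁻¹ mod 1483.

Apply the Euclidean algorithm and back-substitute:
1483 = 3·385 + 328
385 = 1·328 + 57
328 = 5·57 + 43
57 = 1·43 + 14
43 = 3·14 + 1
14 = 14·1 + 0
gcd(385, 1483) = 1, so the inverse exists.
Bézout: 1 = 27·1483 − 104·385.
So 385⁻¹ ≡ −104 ≡ 1379 (mod 1483).

1379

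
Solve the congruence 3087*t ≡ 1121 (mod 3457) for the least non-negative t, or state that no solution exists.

25

gcd(3087, 3457) = 1, so a unique solution mod 3457 exists.
3087⁻¹ ≡ 2831 (mod 3457).
t ≡ 2831*1121 ≡ 25 (mod 3457).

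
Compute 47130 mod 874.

47130 = 53×874 + 808, so 47130 ≡ 808 (mod 874).

808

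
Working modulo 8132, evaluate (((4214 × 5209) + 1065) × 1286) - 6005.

3181

4214 × 5209 = 21950726 ≡ 2458 (mod 8132)
2458 + 1065 = 3523
3523 × 1286 = 4530578 ≡ 1054 (mod 8132)
1054 - 6005 = -4951 ≡ 3181 (mod 8132)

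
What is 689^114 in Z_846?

379

By square-and-multiply:
689^1 ≡ 689 (mod 846)
689^2 ≡ 689^2 = 474721 ≡ 115 (mod 846)
689^4 ≡ 115^2 = 13225 ≡ 535 (mod 846)
689^8 ≡ 535^2 = 286225 ≡ 277 (mod 846)
689^16 ≡ 277^2 = 76729 ≡ 589 (mod 846)
689^32 ≡ 589^2 = 346921 ≡ 61 (mod 846)
689^64 ≡ 61^2 = 3721 ≡ 337 (mod 846)
689^114 = 689^64 · 689^32 · 689^16 · 689^2 ≡ 337 · 61 · 589 · 115 (mod 846).
Accumulate the product:
337 · 61 = 20557 ≡ 253
253 · 589 = 149017 ≡ 121
121 · 115 = 13915 ≡ 379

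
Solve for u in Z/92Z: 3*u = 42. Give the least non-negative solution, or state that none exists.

14

gcd(3, 92) = 1, so a unique solution mod 92 exists.
3⁻¹ ≡ 31 (mod 92).
u ≡ 31*42 ≡ 14 (mod 92).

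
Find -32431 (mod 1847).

-32431 = -18·1847 + 815, so -32431 ≡ 815 (mod 1847).

815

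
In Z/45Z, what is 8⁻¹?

Run the extended Euclidean algorithm:
45 = 5·8 + 5
8 = 1·5 + 3
5 = 1·3 + 2
3 = 1·2 + 1
2 = 2·1 + 0
gcd(8, 45) = 1, so the inverse exists.
Back-substitute for 1:
1 = 1·3 − 1·2
  = −1·5 + 2·3
  = 2·8 − 3·5
  = −3·45 + 17·8
So 8⁻¹ ≡ 17 (mod 45).

17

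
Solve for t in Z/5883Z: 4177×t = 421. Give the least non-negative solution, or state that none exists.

gcd(4177, 5883) = 1, so a unique solution mod 5883 exists.
4177⁻¹ ≡ 3376 (mod 5883).
t ≡ 3376×421 ≡ 3493 (mod 5883).

3493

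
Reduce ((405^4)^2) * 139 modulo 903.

615

(405)^4 ≡ 99 (mod 903)
(99)^2 ≡ 771 (mod 903)
771 * 139 = 107169 ≡ 615 (mod 903)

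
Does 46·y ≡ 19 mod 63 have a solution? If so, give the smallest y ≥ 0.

gcd(46, 63) = 1, so a unique solution mod 63 exists.
46⁻¹ ≡ 37 (mod 63).
y ≡ 37·19 ≡ 10 (mod 63).

10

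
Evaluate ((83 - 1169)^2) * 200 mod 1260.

900

83 - 1169 = -1086 ≡ 174 (mod 1260)
(174)^2 ≡ 36 (mod 1260)
36 * 200 = 7200 ≡ 900 (mod 1260)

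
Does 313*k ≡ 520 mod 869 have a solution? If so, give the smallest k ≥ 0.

gcd(313, 869) = 1, so a unique solution mod 869 exists.
313⁻¹ ≡ 658 (mod 869).
k ≡ 658*520 ≡ 643 (mod 869).

643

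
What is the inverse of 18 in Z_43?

12

43 = 2×18 + 7
18 = 2×7 + 4
7 = 1×4 + 3
4 = 1×3 + 1
3 = 3×1 + 0
gcd(18, 43) = 1, so the inverse exists.
Back-substitute for 1:
1 = 1×4 − 1×3
  = −1×7 + 2×4
  = 2×18 − 5×7
  = −5×43 + 12×18
So 18⁻¹ ≡ 12 (mod 43).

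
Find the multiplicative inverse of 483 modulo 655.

377

655 = 1·483 + 172
483 = 2·172 + 139
172 = 1·139 + 33
139 = 4·33 + 7
33 = 4·7 + 5
7 = 1·5 + 2
5 = 2·2 + 1
2 = 2·1 + 0
gcd(483, 655) = 1, so the inverse exists.
Back-substitute for 1:
1 = 1·5 − 2·2
  = −2·7 + 3·5
  = 3·33 − 14·7
  = −14·139 + 59·33
  = 59·172 − 73·139
  = −73·483 + 205·172
  = 205·655 − 278·483
So 483⁻¹ ≡ −278 ≡ 377 (mod 655).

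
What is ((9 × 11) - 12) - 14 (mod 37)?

36

9 × 11 = 99 ≡ 25 (mod 37)
25 - 12 = 13
13 - 14 = -1 ≡ 36 (mod 37)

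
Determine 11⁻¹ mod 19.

19 = 1·11 + 8
11 = 1·8 + 3
8 = 2·3 + 2
3 = 1·2 + 1
2 = 2·1 + 0
gcd(11, 19) = 1, so the inverse exists.
Bézout: 1 = −4·19 + 7·11.
So 11⁻¹ ≡ 7 (mod 19).

7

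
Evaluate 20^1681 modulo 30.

1681 in binary is 11010010001, i.e. 1681 = 1024 + 512 + 128 + 16 + 1.
20^1 ≡ 20 (mod 30)
20^2 ≡ 20^2 = 400 ≡ 10 (mod 30)
20^4 ≡ 10^2 = 100 ≡ 10 (mod 30)
20^8 ≡ 10^2 = 100 ≡ 10 (mod 30)
20^16 ≡ 10^2 = 100 ≡ 10 (mod 30)
20^32 ≡ 10^2 = 100 ≡ 10 (mod 30)
20^64 ≡ 10^2 = 100 ≡ 10 (mod 30)
20^128 ≡ 10^2 = 100 ≡ 10 (mod 30)
20^256 ≡ 10^2 = 100 ≡ 10 (mod 30)
20^512 ≡ 10^2 = 100 ≡ 10 (mod 30)
20^1024 ≡ 10^2 = 100 ≡ 10 (mod 30)
20^1681 = 20^1024 · 20^512 · 20^128 · 20^16 · 20^1 ≡ 10 · 10 · 10 · 10 · 20 (mod 30).
Accumulate the product:
10 · 10 = 100 ≡ 10
10 · 10 = 100 ≡ 10
10 · 10 = 100 ≡ 10
10 · 20 = 200 ≡ 20

20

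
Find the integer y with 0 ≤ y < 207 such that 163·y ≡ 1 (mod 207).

127

207 = 1*163 + 44
163 = 3*44 + 31
44 = 1*31 + 13
31 = 2*13 + 5
13 = 2*5 + 3
5 = 1*3 + 2
3 = 1*2 + 1
2 = 2*1 + 0
gcd(163, 207) = 1, so the inverse exists.
Back-substitute for 1:
1 = 1*3 − 1*2
  = −1*5 + 2*3
  = 2*13 − 5*5
  = −5*31 + 12*13
  = 12*44 − 17*31
  = −17*163 + 63*44
  = 63*207 − 80*163
So 163⁻¹ ≡ −80 ≡ 127 (mod 207).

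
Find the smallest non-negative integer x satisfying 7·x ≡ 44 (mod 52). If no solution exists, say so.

36

gcd(7, 52) = 1, so a unique solution mod 52 exists.
7⁻¹ ≡ 15 (mod 52).
x ≡ 15·44 ≡ 36 (mod 52).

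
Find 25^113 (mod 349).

Compute successive squares:
113 in binary is 1110001, i.e. 113 = 64 + 32 + 16 + 1.
25^1 ≡ 25 (mod 349)
25^2 ≡ 25^2 = 625 ≡ 276 (mod 349)
25^4 ≡ 276^2 = 76176 ≡ 94 (mod 349)
25^8 ≡ 94^2 = 8836 ≡ 111 (mod 349)
25^16 ≡ 111^2 = 12321 ≡ 106 (mod 349)
25^32 ≡ 106^2 = 11236 ≡ 68 (mod 349)
25^64 ≡ 68^2 = 4624 ≡ 87 (mod 349)
25^113 = 25^64 * 25^32 * 25^16 * 25^1 ≡ 87 * 68 * 106 * 25 (mod 349).
Accumulate the product:
87 * 68 = 5916 ≡ 332
332 * 106 = 35192 ≡ 292
292 * 25 = 7300 ≡ 320

320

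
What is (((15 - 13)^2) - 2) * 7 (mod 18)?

15 - 13 = 2
(2)^2 ≡ 4 (mod 18)
4 - 2 = 2
2 * 7 = 14

14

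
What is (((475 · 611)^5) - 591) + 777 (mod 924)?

539

475 · 611 = 290225 ≡ 89 (mod 924)
(89)^5 ≡ 353 (mod 924)
353 - 591 = -238 ≡ 686 (mod 924)
686 + 777 = 1463 ≡ 539 (mod 924)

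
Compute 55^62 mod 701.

257

Compute successive squares:
55^1 ≡ 55 (mod 701)
55^2 ≡ 55^2 = 3025 ≡ 221 (mod 701)
55^4 ≡ 221^2 = 48841 ≡ 472 (mod 701)
55^8 ≡ 472^2 = 222784 ≡ 567 (mod 701)
55^16 ≡ 567^2 = 321489 ≡ 431 (mod 701)
55^32 ≡ 431^2 = 185761 ≡ 697 (mod 701)
55^62 = 55^32 × 55^16 × 55^8 × 55^4 × 55^2 ≡ 697 × 431 × 567 × 472 × 221 (mod 701).
Accumulate the product:
697 × 431 = 300407 ≡ 379
379 × 567 = 214893 ≡ 387
387 × 472 = 182664 ≡ 404
404 × 221 = 89284 ≡ 257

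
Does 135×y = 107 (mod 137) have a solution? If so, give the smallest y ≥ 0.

gcd(135, 137) = 1, so a unique solution mod 137 exists.
135⁻¹ ≡ 68 (mod 137).
y ≡ 68×107 ≡ 15 (mod 137).

15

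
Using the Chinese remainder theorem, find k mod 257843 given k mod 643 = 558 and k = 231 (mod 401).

181884

643⁻¹ mod 401: 643·58 ≡ 1 (mod 401), so 643⁻¹ ≡ 58.
k = 558 + 643·((231 − 558)·58 mod 401) = 558 + 643·282 = 181884.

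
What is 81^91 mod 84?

Using repeated squaring:
91 in binary is 1011011, i.e. 91 = 64 + 16 + 8 + 2 + 1.
81^1 ≡ 81 (mod 84)
81^2 ≡ 81^2 = 6561 ≡ 9 (mod 84)
81^4 ≡ 9^2 = 81 (mod 84)
81^8 ≡ 81^2 = 6561 ≡ 9 (mod 84)
81^16 ≡ 9^2 = 81 (mod 84)
81^32 ≡ 81^2 = 6561 ≡ 9 (mod 84)
81^64 ≡ 9^2 = 81 (mod 84)
81^91 = 81^64 · 81^16 · 81^8 · 81^2 · 81^1 ≡ 81 · 81 · 9 · 9 · 81 (mod 84).
Accumulate the product:
81 · 81 = 6561 ≡ 9
9 · 9 = 81
81 · 9 = 729 ≡ 57
57 · 81 = 4617 ≡ 81

81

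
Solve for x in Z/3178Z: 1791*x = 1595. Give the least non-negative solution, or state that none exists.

2297

gcd(1791, 3178) = 1, so a unique solution mod 3178 exists.
1791⁻¹ ≡ 1707 (mod 3178).
x ≡ 1707*1595 ≡ 2297 (mod 3178).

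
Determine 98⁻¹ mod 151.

Apply the Euclidean algorithm and back-substitute:
151 = 1·98 + 53
98 = 1·53 + 45
53 = 1·45 + 8
45 = 5·8 + 5
8 = 1·5 + 3
5 = 1·3 + 2
3 = 1·2 + 1
2 = 2·1 + 0
gcd(98, 151) = 1, so the inverse exists.
Back-substitute for 1:
1 = 1·3 − 1·2
  = −1·5 + 2·3
  = 2·8 − 3·5
  = −3·45 + 17·8
  = 17·53 − 20·45
  = −20·98 + 37·53
  = 37·151 − 57·98
So 98⁻¹ ≡ −57 ≡ 94 (mod 151).

94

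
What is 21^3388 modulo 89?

By square-and-multiply:
3388 in binary is 110100111100, i.e. 3388 = 2048 + 1024 + 256 + 32 + 16 + 8 + 4.
21^1 ≡ 21 (mod 89)
21^2 ≡ 21^2 = 441 ≡ 85 (mod 89)
21^4 ≡ 85^2 = 7225 ≡ 16 (mod 89)
21^8 ≡ 16^2 = 256 ≡ 78 (mod 89)
21^16 ≡ 78^2 = 6084 ≡ 32 (mod 89)
21^32 ≡ 32^2 = 1024 ≡ 45 (mod 89)
21^64 ≡ 45^2 = 2025 ≡ 67 (mod 89)
21^128 ≡ 67^2 = 4489 ≡ 39 (mod 89)
21^256 ≡ 39^2 = 1521 ≡ 8 (mod 89)
21^512 ≡ 8^2 = 64 (mod 89)
21^1024 ≡ 64^2 = 4096 ≡ 2 (mod 89)
21^2048 ≡ 2^2 = 4 (mod 89)
21^3388 = 21^2048 * 21^1024 * 21^256 * 21^32 * 21^16 * 21^8 * 21^4 ≡ 4 * 2 * 8 * 45 * 32 * 78 * 16 (mod 89).
Accumulate the product:
4 * 2 = 8
8 * 8 = 64
64 * 45 = 2880 ≡ 32
32 * 32 = 1024 ≡ 45
45 * 78 = 3510 ≡ 39
39 * 16 = 624 ≡ 1

1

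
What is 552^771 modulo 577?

Compute successive squares:
771 in binary is 1100000011, i.e. 771 = 512 + 256 + 2 + 1.
552^1 ≡ 552 (mod 577)
552^2 ≡ 552^2 = 304704 ≡ 48 (mod 577)
552^4 ≡ 48^2 = 2304 ≡ 573 (mod 577)
552^8 ≡ 573^2 = 328329 ≡ 16 (mod 577)
552^16 ≡ 16^2 = 256 (mod 577)
552^32 ≡ 256^2 = 65536 ≡ 335 (mod 577)
552^64 ≡ 335^2 = 112225 ≡ 287 (mod 577)
552^128 ≡ 287^2 = 82369 ≡ 435 (mod 577)
552^256 ≡ 435^2 = 189225 ≡ 546 (mod 577)
552^512 ≡ 546^2 = 298116 ≡ 384 (mod 577)
552^771 = 552^512 × 552^256 × 552^2 × 552^1 ≡ 384 × 546 × 48 × 552 (mod 577).
Accumulate the product:
384 × 546 = 209664 ≡ 213
213 × 48 = 10224 ≡ 415
415 × 552 = 229080 ≡ 11

11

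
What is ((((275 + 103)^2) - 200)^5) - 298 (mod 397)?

86

275 + 103 = 378
(378)^2 ≡ 361 (mod 397)
361 - 200 = 161
(161)^5 ≡ 384 (mod 397)
384 - 298 = 86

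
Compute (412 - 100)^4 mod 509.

355

412 - 100 = 312
(312)^4 ≡ 355 (mod 509)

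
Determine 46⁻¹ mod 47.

Apply the Euclidean algorithm and back-substitute:
47 = 1·46 + 1
46 = 46·1 + 0
gcd(46, 47) = 1, so the inverse exists.
Back-substitute for 1:
1 = 1·47 − 1·46
So 46⁻¹ ≡ −1 ≡ 46 (mod 47).

46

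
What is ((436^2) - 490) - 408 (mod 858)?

438

(436)^2 ≡ 478 (mod 858)
478 - 490 = -12 ≡ 846 (mod 858)
846 - 408 = 438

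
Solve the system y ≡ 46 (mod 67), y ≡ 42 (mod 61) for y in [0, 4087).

2726

67⁻¹ mod 61: 67·51 ≡ 1 (mod 61), so 67⁻¹ ≡ 51.
y = 46 + 67·((42 − 46)·51 mod 61) = 46 + 67·40 = 2726.
Check: 2726 mod 67 = 46, 2726 mod 61 = 42. ✓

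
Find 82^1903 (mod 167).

By square-and-multiply:
1903 in binary is 11101101111, i.e. 1903 = 1024 + 512 + 256 + 64 + 32 + 8 + 4 + 2 + 1.
82^1 ≡ 82 (mod 167)
82^2 ≡ 82^2 = 6724 ≡ 44 (mod 167)
82^4 ≡ 44^2 = 1936 ≡ 99 (mod 167)
82^8 ≡ 99^2 = 9801 ≡ 115 (mod 167)
82^16 ≡ 115^2 = 13225 ≡ 32 (mod 167)
82^32 ≡ 32^2 = 1024 ≡ 22 (mod 167)
82^64 ≡ 22^2 = 484 ≡ 150 (mod 167)
82^128 ≡ 150^2 = 22500 ≡ 122 (mod 167)
82^256 ≡ 122^2 = 14884 ≡ 21 (mod 167)
82^512 ≡ 21^2 = 441 ≡ 107 (mod 167)
82^1024 ≡ 107^2 = 11449 ≡ 93 (mod 167)
82^1903 = 82^1024 × 82^512 × 82^256 × 82^64 × 82^32 × 82^8 × 82^4 × 82^2 × 82^1 ≡ 93 × 107 × 21 × 150 × 22 × 115 × 99 × 44 × 82 (mod 167).
Accumulate the product:
93 × 107 = 9951 ≡ 98
98 × 21 = 2058 ≡ 54
54 × 150 = 8100 ≡ 84
84 × 22 = 1848 ≡ 11
11 × 115 = 1265 ≡ 96
96 × 99 = 9504 ≡ 152
152 × 44 = 6688 ≡ 8
8 × 82 = 656 ≡ 155

155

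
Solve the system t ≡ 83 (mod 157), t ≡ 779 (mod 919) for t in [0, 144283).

110140

157⁻¹ mod 919: 157×240 ≡ 1 (mod 919), so 157⁻¹ ≡ 240.
t = 83 + 157×((779 − 83)×240 mod 919) = 83 + 157×701 = 110140.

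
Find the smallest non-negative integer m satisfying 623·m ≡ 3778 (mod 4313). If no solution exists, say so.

3606

gcd(623, 4313) = 1, so a unique solution mod 4313 exists.
623⁻¹ ≡ 90 (mod 4313).
m ≡ 90·3778 ≡ 3606 (mod 4313).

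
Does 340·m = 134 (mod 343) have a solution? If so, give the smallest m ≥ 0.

184

gcd(340, 343) = 1, so a unique solution mod 343 exists.
340⁻¹ ≡ 114 (mod 343).
m ≡ 114·134 ≡ 184 (mod 343).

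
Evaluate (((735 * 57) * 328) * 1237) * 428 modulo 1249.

63

735 * 57 = 41895 ≡ 678 (mod 1249)
678 * 328 = 222384 ≡ 62 (mod 1249)
62 * 1237 = 76694 ≡ 505 (mod 1249)
505 * 428 = 216140 ≡ 63 (mod 1249)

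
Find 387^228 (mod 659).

163

Compute successive squares:
228 in binary is 11100100, i.e. 228 = 128 + 64 + 32 + 4.
387^1 ≡ 387 (mod 659)
387^2 ≡ 387^2 = 149769 ≡ 176 (mod 659)
387^4 ≡ 176^2 = 30976 ≡ 3 (mod 659)
387^8 ≡ 3^2 = 9 (mod 659)
387^16 ≡ 9^2 = 81 (mod 659)
387^32 ≡ 81^2 = 6561 ≡ 630 (mod 659)
387^64 ≡ 630^2 = 396900 ≡ 182 (mod 659)
387^128 ≡ 182^2 = 33124 ≡ 174 (mod 659)
387^228 = 387^128 · 387^64 · 387^32 · 387^4 ≡ 174 · 182 · 630 · 3 (mod 659).
Accumulate the product:
174 · 182 = 31668 ≡ 36
36 · 630 = 22680 ≡ 274
274 · 3 = 822 ≡ 163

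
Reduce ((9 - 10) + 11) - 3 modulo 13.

7

9 - 10 = -1 ≡ 12 (mod 13)
12 + 11 = 23 ≡ 10 (mod 13)
10 - 3 = 7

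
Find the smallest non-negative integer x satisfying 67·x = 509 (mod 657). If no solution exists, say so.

gcd(67, 657) = 1, so a unique solution mod 657 exists.
67⁻¹ ≡ 304 (mod 657).
x ≡ 304·509 ≡ 341 (mod 657).

341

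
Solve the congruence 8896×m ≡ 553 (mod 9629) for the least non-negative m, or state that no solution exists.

5753

gcd(8896, 9629) = 1, so a unique solution mod 9629 exists.
8896⁻¹ ≡ 289 (mod 9629).
m ≡ 289×553 ≡ 5753 (mod 9629).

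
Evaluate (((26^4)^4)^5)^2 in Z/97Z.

(26)^4 ≡ 9 (mod 97)
(9)^4 ≡ 62 (mod 97)
(62)^5 ≡ 36 (mod 97)
(36)^2 ≡ 35 (mod 97)

35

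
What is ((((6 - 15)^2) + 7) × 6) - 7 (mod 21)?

6 - 15 = -9 ≡ 12 (mod 21)
(12)^2 ≡ 18 (mod 21)
18 + 7 = 25 ≡ 4 (mod 21)
4 × 6 = 24 ≡ 3 (mod 21)
3 - 7 = -4 ≡ 17 (mod 21)

17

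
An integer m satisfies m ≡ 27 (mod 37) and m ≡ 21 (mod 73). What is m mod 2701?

37⁻¹ mod 73: 37*2 ≡ 1 (mod 73), so 37⁻¹ ≡ 2.
m = 27 + 37*((21 − 27)*2 mod 73) = 27 + 37*61 = 2284.
Check: 2284 mod 37 = 27, 2284 mod 73 = 21. ✓

2284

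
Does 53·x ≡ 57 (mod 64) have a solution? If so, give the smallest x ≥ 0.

53

gcd(53, 64) = 1, so a unique solution mod 64 exists.
53⁻¹ ≡ 29 (mod 64).
x ≡ 29·57 ≡ 53 (mod 64).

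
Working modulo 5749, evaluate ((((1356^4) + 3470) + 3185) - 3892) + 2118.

4922

(1356)^4 ≡ 41 (mod 5749)
41 + 3470 = 3511
3511 + 3185 = 6696 ≡ 947 (mod 5749)
947 - 3892 = -2945 ≡ 2804 (mod 5749)
2804 + 2118 = 4922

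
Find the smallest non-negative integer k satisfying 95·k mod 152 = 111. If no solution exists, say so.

gcd(95, 152) = 19, and 19 does not divide 111.
So the congruence has no solution.

no solution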